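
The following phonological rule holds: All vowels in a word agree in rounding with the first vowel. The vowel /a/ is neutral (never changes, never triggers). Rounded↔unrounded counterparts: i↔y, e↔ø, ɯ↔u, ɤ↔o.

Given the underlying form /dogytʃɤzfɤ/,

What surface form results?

/ɤ/ harmonizes with /o/ ([+round]) → [o]
/ɤ/ harmonizes with /o/ ([+round]) → [o]

[dogytʃozfo]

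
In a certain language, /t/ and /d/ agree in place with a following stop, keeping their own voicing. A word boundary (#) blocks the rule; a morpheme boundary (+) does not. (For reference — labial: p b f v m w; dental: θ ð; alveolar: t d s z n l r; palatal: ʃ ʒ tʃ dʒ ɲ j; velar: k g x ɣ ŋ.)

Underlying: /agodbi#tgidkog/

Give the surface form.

/d/ before /b/ (labial) → [b]
/t/ before /g/ (velar) → [k]
/d/ before /k/ (velar) → [g]

[agobbi#kgigkog]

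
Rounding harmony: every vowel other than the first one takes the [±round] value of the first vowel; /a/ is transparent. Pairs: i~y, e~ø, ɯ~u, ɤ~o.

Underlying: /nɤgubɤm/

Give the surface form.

/u/ harmonizes with /ɤ/ ([-round]) → [ɯ]

[nɤgɯbɤm]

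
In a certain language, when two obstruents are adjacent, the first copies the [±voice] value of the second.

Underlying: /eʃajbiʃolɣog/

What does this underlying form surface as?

no segment meets the rule's conditions; no change.

[eʃajbiʃolɣog]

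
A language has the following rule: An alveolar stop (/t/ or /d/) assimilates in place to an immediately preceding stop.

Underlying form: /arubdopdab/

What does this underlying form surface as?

[arubbopbab]

/d/ after /b/ (labial) → [b]
/d/ after /p/ (labial) → [b]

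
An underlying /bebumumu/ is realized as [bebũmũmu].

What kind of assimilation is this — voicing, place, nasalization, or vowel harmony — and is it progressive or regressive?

/u/→[ũ] /u/→[ũ].
Each target copies a feature from the following segment, so the direction is regressive.

nasalization, regressive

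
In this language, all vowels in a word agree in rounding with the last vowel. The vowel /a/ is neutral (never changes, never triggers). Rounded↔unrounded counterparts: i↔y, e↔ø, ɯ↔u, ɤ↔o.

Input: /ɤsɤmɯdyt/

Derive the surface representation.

[osomudyt]

/ɤ/ harmonizes with /y/ ([+round]) → [o]
/ɤ/ harmonizes with /y/ ([+round]) → [o]
/ɯ/ harmonizes with /y/ ([+round]) → [u]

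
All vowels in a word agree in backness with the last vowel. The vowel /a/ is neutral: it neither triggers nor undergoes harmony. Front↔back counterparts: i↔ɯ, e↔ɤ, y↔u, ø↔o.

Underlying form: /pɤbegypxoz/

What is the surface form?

[pɤbɤgupxoz]

/e/ harmonizes with /o/ ([+back]) → [ɤ]
/y/ harmonizes with /o/ ([+back]) → [u]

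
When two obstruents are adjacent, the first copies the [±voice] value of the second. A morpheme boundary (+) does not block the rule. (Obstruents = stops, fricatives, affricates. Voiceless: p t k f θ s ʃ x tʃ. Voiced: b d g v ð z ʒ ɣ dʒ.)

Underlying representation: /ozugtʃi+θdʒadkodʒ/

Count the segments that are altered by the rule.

/g/ before /tʃ/ (voiceless) → [k]
/θ/ before /dʒ/ (voiced) → [ð]
/d/ before /k/ (voiceless) → [t]
3 segments change.

3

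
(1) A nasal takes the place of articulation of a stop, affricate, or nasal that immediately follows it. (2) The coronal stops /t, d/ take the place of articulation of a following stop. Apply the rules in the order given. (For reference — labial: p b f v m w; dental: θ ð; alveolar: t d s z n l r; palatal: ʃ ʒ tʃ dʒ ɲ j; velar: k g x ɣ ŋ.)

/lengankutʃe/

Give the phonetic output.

[leŋgaŋkutʃe]

Rule 1: /n/ before /g/ (velar) → [ŋ]
Rule 1: /n/ before /k/ (velar) → [ŋ]
After rule 1: leŋgaŋkutʃe
Rule 2: no segment meets the rule's conditions; no change.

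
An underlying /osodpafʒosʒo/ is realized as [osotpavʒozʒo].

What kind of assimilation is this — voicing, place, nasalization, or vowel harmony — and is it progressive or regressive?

voicing assimilation, regressive

/d/→[t] /f/→[v] /s/→[z].
Each target copies a feature from the following segment, so the direction is regressive.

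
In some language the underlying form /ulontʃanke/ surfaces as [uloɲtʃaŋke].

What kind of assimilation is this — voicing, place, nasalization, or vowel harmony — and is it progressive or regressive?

place assimilation, regressive

/n/→[ɲ] /n/→[ŋ].
Each target copies a feature from the following segment, so the direction is regressive.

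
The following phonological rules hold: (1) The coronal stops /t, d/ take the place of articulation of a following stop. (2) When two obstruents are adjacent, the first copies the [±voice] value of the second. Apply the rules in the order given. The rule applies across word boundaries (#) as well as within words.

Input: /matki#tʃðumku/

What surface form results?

Rule 1: /t/ before /k/ (velar) → [k]
After rule 1: makki#tʃðumku
Rule 2: /tʃ/ before /ð/ (voiced) → [dʒ]

[makki#dʒðumku]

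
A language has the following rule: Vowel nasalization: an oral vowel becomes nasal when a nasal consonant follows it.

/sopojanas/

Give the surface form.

[sopojãnas]

/a/ before nasal /n/ → [ã]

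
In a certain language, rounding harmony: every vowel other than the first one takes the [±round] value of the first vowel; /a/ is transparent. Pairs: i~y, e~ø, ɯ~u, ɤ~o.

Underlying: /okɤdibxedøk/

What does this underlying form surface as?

[okodybxødøk]

/ɤ/ harmonizes with /o/ ([+round]) → [o]
/i/ harmonizes with /o/ ([+round]) → [y]
/e/ harmonizes with /o/ ([+round]) → [ø]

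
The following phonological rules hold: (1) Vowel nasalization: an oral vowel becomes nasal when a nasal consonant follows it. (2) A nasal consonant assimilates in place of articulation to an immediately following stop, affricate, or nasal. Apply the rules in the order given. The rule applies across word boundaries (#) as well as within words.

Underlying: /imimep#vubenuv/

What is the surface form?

Rule 1: /i/ before nasal /m/ → [ĩ]
Rule 1: /i/ before nasal /m/ → [ĩ]
Rule 1: /e/ before nasal /n/ → [ẽ]
After rule 1: ĩmĩmep#vubẽnuv
Rule 2: no segment meets the rule's conditions; no change.

[ĩmĩmep#vubẽnuv]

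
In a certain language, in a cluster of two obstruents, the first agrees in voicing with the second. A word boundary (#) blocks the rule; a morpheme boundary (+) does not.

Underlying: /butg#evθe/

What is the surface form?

[budg#efθe]

/t/ before /g/ (voiced) → [d]
/v/ before /θ/ (voiceless) → [f]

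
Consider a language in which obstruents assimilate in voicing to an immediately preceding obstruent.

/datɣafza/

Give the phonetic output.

/ɣ/ after /t/ (voiceless) → [x]
/z/ after /f/ (voiceless) → [s]

[datxafsa]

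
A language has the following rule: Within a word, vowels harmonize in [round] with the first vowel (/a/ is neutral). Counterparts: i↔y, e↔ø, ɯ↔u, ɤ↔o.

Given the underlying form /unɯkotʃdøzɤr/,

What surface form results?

[unukotʃdøzor]

/ɯ/ harmonizes with /u/ ([+round]) → [u]
/ɤ/ harmonizes with /u/ ([+round]) → [o]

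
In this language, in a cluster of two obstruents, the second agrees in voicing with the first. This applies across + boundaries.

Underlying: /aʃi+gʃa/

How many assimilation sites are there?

/ʃ/ after /g/ (voiced) → [ʒ]
1 segment changes.

1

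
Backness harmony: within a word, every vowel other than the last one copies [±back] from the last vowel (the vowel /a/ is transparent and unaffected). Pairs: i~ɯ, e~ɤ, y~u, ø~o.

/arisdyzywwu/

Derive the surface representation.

/i/ harmonizes with /u/ ([+back]) → [ɯ]
/y/ harmonizes with /u/ ([+back]) → [u]
/y/ harmonizes with /u/ ([+back]) → [u]

[arɯsduzuwwu]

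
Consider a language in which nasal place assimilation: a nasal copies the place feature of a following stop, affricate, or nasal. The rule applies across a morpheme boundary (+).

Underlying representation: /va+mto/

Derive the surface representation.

/m/ before /t/ (alveolar) → [n]

[va+nto]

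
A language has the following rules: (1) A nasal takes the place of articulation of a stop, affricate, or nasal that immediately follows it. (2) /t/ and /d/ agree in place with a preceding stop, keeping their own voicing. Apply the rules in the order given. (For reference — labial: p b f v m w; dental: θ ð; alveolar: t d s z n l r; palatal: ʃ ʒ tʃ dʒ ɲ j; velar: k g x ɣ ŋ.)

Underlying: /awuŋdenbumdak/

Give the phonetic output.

[awundembundak]

Rule 1: /ŋ/ before /d/ (alveolar) → [n]
Rule 1: /n/ before /b/ (labial) → [m]
Rule 1: /m/ before /d/ (alveolar) → [n]
After rule 1: awundembundak
Rule 2: no segment meets the rule's conditions; no change.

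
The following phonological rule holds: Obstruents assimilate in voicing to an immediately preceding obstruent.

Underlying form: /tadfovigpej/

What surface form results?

/f/ after /d/ (voiced) → [v]
/p/ after /g/ (voiced) → [b]

[tadvovigbej]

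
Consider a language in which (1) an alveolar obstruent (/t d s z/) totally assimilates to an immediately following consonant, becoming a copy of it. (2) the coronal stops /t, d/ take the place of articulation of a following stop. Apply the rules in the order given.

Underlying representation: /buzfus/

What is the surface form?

[buffus]

Rule 1: /z/ before /f/ → [f] (total assimilation)
After rule 1: buffus
Rule 2: no segment meets the rule's conditions; no change.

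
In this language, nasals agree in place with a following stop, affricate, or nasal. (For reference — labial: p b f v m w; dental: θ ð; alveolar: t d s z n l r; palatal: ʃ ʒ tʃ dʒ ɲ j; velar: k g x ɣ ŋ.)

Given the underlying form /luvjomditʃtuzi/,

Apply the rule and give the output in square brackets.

[luvjonditʃtuzi]

/m/ before /d/ (alveolar) → [n]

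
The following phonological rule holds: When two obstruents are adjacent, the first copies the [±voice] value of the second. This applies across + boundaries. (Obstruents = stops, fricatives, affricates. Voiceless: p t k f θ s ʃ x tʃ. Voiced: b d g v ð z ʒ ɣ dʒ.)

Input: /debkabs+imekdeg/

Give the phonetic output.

/b/ before /k/ (voiceless) → [p]
/b/ before /s/ (voiceless) → [p]
/k/ before /d/ (voiced) → [g]

[depkaps+imegdeg]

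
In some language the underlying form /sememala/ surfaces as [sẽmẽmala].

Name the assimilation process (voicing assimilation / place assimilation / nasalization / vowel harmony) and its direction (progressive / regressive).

nasalization, regressive

/e/→[ẽ] /e/→[ẽ].
Each target copies a feature from the following segment, so the direction is regressive.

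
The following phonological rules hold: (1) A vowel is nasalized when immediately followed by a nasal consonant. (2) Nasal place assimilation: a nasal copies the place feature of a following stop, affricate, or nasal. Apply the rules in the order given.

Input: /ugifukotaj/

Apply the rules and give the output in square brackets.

[ugifukotaj]

Rule 1: no segment meets the rule's conditions; no change.
After rule 1: ugifukotaj
Rule 2: no segment meets the rule's conditions; no change.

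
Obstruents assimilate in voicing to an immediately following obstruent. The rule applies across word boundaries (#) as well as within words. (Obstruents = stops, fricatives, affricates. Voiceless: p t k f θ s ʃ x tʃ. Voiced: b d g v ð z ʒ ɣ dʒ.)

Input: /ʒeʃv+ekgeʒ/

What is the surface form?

[ʒeʒv+eggeʒ]

/ʃ/ before /v/ (voiced) → [ʒ]
/k/ before /g/ (voiced) → [g]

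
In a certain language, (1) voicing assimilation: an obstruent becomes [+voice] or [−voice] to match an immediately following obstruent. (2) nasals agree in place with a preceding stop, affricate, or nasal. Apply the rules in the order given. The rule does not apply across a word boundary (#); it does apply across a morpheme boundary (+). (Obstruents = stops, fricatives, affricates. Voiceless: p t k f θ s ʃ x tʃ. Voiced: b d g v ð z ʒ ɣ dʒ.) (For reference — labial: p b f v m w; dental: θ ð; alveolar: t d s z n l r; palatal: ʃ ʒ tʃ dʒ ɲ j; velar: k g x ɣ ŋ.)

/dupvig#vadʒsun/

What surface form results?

Rule 1: /p/ before /v/ (voiced) → [b]
Rule 1: /dʒ/ before /s/ (voiceless) → [tʃ]
After rule 1: dubvig#vatʃsun
Rule 2: no segment meets the rule's conditions; no change.

[dubvig#vatʃsun]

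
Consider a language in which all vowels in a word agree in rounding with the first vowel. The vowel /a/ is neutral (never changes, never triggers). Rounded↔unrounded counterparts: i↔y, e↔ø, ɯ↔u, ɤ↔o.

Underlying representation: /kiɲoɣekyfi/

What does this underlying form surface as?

/o/ harmonizes with /i/ ([-round]) → [ɤ]
/y/ harmonizes with /i/ ([-round]) → [i]

[kiɲɤɣekifi]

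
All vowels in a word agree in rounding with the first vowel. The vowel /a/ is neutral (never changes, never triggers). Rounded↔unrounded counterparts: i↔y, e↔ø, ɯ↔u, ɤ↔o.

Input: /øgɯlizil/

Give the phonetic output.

[øgulyzyl]

/ɯ/ harmonizes with /ø/ ([+round]) → [u]
/i/ harmonizes with /ø/ ([+round]) → [y]
/i/ harmonizes with /ø/ ([+round]) → [y]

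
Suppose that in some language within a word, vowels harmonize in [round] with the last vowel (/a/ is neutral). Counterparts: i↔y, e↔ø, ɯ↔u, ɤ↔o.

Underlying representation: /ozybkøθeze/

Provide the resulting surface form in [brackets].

[ɤzibkeθeze]

/o/ harmonizes with /e/ ([-round]) → [ɤ]
/y/ harmonizes with /e/ ([-round]) → [i]
/ø/ harmonizes with /e/ ([-round]) → [e]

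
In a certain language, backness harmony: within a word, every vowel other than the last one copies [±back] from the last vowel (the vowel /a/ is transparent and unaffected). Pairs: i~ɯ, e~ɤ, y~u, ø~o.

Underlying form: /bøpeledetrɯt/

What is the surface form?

[bopɤlɤdɤtrɯt]

/ø/ harmonizes with /ɯ/ ([+back]) → [o]
/e/ harmonizes with /ɯ/ ([+back]) → [ɤ]
/e/ harmonizes with /ɯ/ ([+back]) → [ɤ]
/e/ harmonizes with /ɯ/ ([+back]) → [ɤ]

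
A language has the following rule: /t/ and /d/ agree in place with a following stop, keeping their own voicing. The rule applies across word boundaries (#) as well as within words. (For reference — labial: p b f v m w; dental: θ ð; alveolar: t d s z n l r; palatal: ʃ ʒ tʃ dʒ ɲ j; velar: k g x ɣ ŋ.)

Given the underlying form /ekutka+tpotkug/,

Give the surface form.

[ekukka+ppokkug]

/t/ before /k/ (velar) → [k]
/t/ before /p/ (labial) → [p]
/t/ before /k/ (velar) → [k]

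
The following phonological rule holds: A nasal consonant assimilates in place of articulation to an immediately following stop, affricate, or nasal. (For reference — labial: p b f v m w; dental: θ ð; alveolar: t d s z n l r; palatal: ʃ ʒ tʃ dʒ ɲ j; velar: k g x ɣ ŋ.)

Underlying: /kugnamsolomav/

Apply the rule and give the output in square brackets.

no segment meets the rule's conditions; no change.

[kugnamsolomav]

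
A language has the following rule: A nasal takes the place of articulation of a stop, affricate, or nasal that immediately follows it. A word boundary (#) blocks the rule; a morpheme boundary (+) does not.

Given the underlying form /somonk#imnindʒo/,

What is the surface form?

[somoŋk#inniɲdʒo]

/n/ before /k/ (velar) → [ŋ]
/m/ before /n/ (alveolar) → [n]
/n/ before /dʒ/ (palatal) → [ɲ]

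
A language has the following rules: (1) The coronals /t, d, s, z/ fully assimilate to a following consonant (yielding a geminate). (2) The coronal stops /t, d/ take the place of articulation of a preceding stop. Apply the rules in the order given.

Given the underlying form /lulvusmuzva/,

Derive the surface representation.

Rule 1: /s/ before /m/ → [m] (total assimilation)
Rule 1: /z/ before /v/ → [v] (total assimilation)
After rule 1: lulvummuvva
Rule 2: no segment meets the rule's conditions; no change.

[lulvummuvva]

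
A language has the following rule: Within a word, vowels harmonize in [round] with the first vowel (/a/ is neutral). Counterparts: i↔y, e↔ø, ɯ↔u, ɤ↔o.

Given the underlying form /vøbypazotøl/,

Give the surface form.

no segment meets the rule's conditions; no change.

[vøbypazotøl]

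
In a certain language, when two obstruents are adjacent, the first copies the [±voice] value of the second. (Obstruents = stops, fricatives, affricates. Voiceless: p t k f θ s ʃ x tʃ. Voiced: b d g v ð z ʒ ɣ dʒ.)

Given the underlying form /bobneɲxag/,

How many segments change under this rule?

0

No segment meets the rule's conditions.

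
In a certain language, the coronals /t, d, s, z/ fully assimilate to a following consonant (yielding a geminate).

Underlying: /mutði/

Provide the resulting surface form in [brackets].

[muðði]

/t/ before /ð/ → [ð] (total assimilation)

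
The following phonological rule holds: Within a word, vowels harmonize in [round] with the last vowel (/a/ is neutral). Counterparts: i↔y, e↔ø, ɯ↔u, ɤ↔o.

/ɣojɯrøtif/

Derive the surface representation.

[ɣɤjɯretif]

/o/ harmonizes with /i/ ([-round]) → [ɤ]
/ø/ harmonizes with /i/ ([-round]) → [e]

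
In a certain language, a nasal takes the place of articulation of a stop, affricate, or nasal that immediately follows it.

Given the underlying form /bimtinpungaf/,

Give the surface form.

[bintimpuŋgaf]

/m/ before /t/ (alveolar) → [n]
/n/ before /p/ (labial) → [m]
/n/ before /g/ (velar) → [ŋ]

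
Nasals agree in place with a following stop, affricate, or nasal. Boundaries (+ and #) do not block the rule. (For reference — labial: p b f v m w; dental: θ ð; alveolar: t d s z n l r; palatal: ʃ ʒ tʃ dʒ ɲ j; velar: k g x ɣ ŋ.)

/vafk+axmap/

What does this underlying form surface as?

[vafk+axmap]

no segment meets the rule's conditions; no change.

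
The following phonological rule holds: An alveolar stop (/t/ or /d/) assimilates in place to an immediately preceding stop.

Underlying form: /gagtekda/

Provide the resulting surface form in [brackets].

/t/ after /g/ (velar) → [k]
/d/ after /k/ (velar) → [g]

[gagkekga]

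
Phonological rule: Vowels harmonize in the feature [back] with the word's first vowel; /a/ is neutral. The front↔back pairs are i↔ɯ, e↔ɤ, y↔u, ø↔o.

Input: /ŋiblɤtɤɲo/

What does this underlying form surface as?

/ɤ/ harmonizes with /i/ ([-back]) → [e]
/ɤ/ harmonizes with /i/ ([-back]) → [e]
/o/ harmonizes with /i/ ([-back]) → [ø]

[ŋibleteɲø]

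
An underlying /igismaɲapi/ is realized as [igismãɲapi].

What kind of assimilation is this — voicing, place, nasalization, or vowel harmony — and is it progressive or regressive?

nasalization, regressive

/a/→[ã].
Each target copies a feature from the following segment, so the direction is regressive.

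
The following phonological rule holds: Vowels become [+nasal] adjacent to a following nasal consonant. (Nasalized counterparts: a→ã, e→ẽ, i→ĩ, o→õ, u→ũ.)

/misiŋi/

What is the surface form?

[misĩŋi]

/i/ before nasal /ŋ/ → [ĩ]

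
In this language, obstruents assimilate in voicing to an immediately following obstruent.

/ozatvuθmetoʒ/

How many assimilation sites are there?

/t/ before /v/ (voiced) → [d]
1 segment changes.

1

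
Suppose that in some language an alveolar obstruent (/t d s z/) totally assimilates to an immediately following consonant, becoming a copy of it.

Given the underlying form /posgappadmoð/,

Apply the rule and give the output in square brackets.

[poggappammoð]

/s/ before /g/ → [g] (total assimilation)
/d/ before /m/ → [m] (total assimilation)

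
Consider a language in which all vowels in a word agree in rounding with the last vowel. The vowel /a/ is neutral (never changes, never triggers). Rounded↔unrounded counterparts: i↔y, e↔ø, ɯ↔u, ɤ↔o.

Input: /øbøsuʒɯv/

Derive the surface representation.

[ebesɯʒɯv]

/ø/ harmonizes with /ɯ/ ([-round]) → [e]
/ø/ harmonizes with /ɯ/ ([-round]) → [e]
/u/ harmonizes with /ɯ/ ([-round]) → [ɯ]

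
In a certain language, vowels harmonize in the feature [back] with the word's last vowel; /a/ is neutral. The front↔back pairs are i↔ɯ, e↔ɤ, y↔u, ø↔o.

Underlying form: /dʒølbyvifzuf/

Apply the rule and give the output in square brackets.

[dʒolbuvɯfzuf]

/ø/ harmonizes with /u/ ([+back]) → [o]
/y/ harmonizes with /u/ ([+back]) → [u]
/i/ harmonizes with /u/ ([+back]) → [ɯ]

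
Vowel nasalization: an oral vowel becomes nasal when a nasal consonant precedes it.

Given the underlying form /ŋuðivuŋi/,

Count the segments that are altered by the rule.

2

/u/ after nasal /ŋ/ → [ũ]
/i/ after nasal /ŋ/ → [ĩ]
2 segments change.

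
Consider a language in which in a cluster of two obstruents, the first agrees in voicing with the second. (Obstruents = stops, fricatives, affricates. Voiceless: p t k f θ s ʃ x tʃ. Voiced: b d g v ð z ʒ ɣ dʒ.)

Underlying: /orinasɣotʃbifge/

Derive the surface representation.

/s/ before /ɣ/ (voiced) → [z]
/tʃ/ before /b/ (voiced) → [dʒ]
/f/ before /g/ (voiced) → [v]

[orinazɣodʒbivge]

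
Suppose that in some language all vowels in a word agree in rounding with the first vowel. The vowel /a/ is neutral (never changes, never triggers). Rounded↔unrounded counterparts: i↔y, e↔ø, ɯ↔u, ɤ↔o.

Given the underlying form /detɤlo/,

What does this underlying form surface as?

[detɤlɤ]

/o/ harmonizes with /e/ ([-round]) → [ɤ]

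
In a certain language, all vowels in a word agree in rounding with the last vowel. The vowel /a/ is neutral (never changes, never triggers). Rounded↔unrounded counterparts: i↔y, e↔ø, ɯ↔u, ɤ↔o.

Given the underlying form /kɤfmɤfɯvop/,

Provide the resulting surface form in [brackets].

[kofmofuvop]

/ɤ/ harmonizes with /o/ ([+round]) → [o]
/ɤ/ harmonizes with /o/ ([+round]) → [o]
/ɯ/ harmonizes with /o/ ([+round]) → [u]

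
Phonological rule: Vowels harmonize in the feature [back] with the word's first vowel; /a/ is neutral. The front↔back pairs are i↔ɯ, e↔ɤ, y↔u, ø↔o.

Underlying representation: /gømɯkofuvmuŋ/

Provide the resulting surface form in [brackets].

/ɯ/ harmonizes with /ø/ ([-back]) → [i]
/o/ harmonizes with /ø/ ([-back]) → [ø]
/u/ harmonizes with /ø/ ([-back]) → [y]
/u/ harmonizes with /ø/ ([-back]) → [y]

[gømikøfyvmyŋ]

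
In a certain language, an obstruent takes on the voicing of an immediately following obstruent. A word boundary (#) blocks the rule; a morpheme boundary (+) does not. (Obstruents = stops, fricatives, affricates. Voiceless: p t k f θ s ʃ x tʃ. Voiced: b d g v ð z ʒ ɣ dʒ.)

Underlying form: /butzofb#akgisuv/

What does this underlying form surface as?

[budzovb#aggisuv]

/t/ before /z/ (voiced) → [d]
/f/ before /b/ (voiced) → [v]
/k/ before /g/ (voiced) → [g]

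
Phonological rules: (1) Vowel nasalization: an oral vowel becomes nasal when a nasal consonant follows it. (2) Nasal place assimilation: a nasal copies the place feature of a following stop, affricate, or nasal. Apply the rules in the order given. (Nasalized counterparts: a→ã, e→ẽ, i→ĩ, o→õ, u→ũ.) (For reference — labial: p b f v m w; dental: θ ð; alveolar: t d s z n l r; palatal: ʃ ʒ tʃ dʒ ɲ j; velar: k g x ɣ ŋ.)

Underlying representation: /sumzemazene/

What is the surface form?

[sũmzẽmazẽne]

Rule 1: /u/ before nasal /m/ → [ũ]
Rule 1: /e/ before nasal /m/ → [ẽ]
Rule 1: /e/ before nasal /n/ → [ẽ]
After rule 1: sũmzẽmazẽne
Rule 2: no segment meets the rule's conditions; no change.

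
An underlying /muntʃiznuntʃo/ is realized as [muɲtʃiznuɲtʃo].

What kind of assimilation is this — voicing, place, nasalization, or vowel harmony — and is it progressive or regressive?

place assimilation, regressive

/n/→[ɲ] /n/→[ɲ].
Each target copies a feature from the following segment, so the direction is regressive.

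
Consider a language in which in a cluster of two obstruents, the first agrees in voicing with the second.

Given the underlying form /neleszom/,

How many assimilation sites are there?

/s/ before /z/ (voiced) → [z]
1 segment changes.

1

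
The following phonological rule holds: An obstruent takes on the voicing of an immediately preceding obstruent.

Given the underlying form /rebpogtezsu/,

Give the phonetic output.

[rebbogdezzu]

/p/ after /b/ (voiced) → [b]
/t/ after /g/ (voiced) → [d]
/s/ after /z/ (voiced) → [z]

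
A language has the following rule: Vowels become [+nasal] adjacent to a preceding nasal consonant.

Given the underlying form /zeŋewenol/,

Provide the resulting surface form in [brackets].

/e/ after nasal /ŋ/ → [ẽ]
/o/ after nasal /n/ → [õ]

[zeŋẽwenõl]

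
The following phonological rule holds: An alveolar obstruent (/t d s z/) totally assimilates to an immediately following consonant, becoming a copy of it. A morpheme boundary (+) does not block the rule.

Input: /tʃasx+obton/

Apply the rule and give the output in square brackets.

[tʃaxx+obton]

/s/ before /x/ → [x] (total assimilation)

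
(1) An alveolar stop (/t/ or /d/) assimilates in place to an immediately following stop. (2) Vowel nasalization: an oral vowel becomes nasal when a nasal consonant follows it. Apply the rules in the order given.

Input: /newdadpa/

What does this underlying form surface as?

[newdabpa]

Rule 1: /d/ before /p/ (labial) → [b]
After rule 1: newdabpa
Rule 2: no segment meets the rule's conditions; no change.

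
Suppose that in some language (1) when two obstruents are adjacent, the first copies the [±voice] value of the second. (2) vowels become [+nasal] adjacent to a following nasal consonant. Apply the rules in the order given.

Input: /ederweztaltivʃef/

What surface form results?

Rule 1: /z/ before /t/ (voiceless) → [s]
Rule 1: /v/ before /ʃ/ (voiceless) → [f]
After rule 1: ederwestaltifʃef
Rule 2: no segment meets the rule's conditions; no change.

[ederwestaltifʃef]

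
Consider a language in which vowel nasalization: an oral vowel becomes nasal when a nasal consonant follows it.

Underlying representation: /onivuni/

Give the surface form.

[õnivũni]

/o/ before nasal /n/ → [õ]
/u/ before nasal /n/ → [ũ]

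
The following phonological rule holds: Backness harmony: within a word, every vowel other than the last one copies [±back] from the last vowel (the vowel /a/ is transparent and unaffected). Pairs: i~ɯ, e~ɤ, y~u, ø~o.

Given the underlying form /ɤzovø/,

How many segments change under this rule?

2

/ɤ/ harmonizes with /ø/ ([-back]) → [e]
/o/ harmonizes with /ø/ ([-back]) → [ø]
2 segments change.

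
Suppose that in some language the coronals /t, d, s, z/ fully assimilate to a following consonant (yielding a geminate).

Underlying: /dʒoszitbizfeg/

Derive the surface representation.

/s/ before /z/ → [z] (total assimilation)
/t/ before /b/ → [b] (total assimilation)
/z/ before /f/ → [f] (total assimilation)

[dʒozzibbiffeg]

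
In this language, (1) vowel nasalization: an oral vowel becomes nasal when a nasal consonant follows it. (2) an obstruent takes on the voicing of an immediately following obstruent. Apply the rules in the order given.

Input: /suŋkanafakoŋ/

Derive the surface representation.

[sũŋkãnafakõŋ]

Rule 1: /u/ before nasal /ŋ/ → [ũ]
Rule 1: /a/ before nasal /n/ → [ã]
Rule 1: /o/ before nasal /ŋ/ → [õ]
After rule 1: sũŋkãnafakõŋ
Rule 2: no segment meets the rule's conditions; no change.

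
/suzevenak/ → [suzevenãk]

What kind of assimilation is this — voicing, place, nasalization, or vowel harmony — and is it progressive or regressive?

nasalization, progressive

/a/→[ã].
Each target copies a feature from the preceding segment, so the direction is progressive.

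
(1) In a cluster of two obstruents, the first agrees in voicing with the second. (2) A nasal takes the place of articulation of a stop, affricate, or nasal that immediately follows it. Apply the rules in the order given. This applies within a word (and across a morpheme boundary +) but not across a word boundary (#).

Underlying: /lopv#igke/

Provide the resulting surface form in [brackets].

[lobv#ikke]

Rule 1: /p/ before /v/ (voiced) → [b]
Rule 1: /g/ before /k/ (voiceless) → [k]
After rule 1: lobv#ikke
Rule 2: no segment meets the rule's conditions; no change.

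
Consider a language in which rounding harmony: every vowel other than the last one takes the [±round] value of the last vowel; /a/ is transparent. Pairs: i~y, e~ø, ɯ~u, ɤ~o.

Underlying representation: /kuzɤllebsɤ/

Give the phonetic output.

/u/ harmonizes with /ɤ/ ([-round]) → [ɯ]

[kɯzɤllebsɤ]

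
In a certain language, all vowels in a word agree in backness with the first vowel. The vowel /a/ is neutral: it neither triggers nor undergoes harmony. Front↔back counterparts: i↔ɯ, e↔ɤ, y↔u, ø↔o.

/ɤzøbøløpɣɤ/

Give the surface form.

[ɤzobolopɣɤ]

/ø/ harmonizes with /ɤ/ ([+back]) → [o]
/ø/ harmonizes with /ɤ/ ([+back]) → [o]
/ø/ harmonizes with /ɤ/ ([+back]) → [o]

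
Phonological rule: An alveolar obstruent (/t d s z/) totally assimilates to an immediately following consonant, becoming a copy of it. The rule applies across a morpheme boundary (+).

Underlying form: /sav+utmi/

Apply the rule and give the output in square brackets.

/t/ before /m/ → [m] (total assimilation)

[sav+ummi]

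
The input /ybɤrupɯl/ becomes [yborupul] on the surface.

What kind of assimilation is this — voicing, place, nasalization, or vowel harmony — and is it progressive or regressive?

/ɤ/→[o] /ɯ/→[u].
Vowels agree with the first vowel, so the harmony is progressive.

vowel harmony, progressive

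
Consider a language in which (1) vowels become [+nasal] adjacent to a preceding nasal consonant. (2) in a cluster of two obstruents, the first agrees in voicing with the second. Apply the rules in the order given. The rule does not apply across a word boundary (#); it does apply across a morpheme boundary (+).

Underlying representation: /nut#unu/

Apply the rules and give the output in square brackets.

[nũt#unũ]

Rule 1: /u/ after nasal /n/ → [ũ]
Rule 1: /u/ after nasal /n/ → [ũ]
After rule 1: nũt#unũ
Rule 2: no segment meets the rule's conditions; no change.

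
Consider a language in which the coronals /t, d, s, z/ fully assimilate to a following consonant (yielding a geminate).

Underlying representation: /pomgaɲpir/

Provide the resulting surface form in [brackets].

no segment meets the rule's conditions; no change.

[pomgaɲpir]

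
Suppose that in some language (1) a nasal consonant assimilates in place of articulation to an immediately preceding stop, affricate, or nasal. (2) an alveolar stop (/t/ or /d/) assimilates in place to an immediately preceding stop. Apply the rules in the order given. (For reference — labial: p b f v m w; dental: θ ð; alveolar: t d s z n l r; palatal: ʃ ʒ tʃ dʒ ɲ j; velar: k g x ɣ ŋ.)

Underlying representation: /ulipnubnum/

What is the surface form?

[ulipmubmum]

Rule 1: /n/ after /p/ (labial) → [m]
Rule 1: /n/ after /b/ (labial) → [m]
After rule 1: ulipmubmum
Rule 2: no segment meets the rule's conditions; no change.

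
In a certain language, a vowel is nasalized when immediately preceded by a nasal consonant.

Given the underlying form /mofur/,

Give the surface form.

[mõfur]

/o/ after nasal /m/ → [õ]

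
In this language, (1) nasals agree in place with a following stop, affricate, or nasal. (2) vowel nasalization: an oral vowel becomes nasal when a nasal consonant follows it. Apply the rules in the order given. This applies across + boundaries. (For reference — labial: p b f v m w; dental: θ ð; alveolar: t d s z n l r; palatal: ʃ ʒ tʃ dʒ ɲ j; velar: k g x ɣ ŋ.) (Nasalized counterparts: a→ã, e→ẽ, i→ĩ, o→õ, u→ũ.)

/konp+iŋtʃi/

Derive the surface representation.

Rule 1: /n/ before /p/ (labial) → [m]
Rule 1: /ŋ/ before /tʃ/ (palatal) → [ɲ]
After rule 1: komp+iɲtʃi
Rule 2: /o/ before nasal /m/ → [õ]
Rule 2: /i/ before nasal /ɲ/ → [ĩ]

[kõmp+ĩɲtʃi]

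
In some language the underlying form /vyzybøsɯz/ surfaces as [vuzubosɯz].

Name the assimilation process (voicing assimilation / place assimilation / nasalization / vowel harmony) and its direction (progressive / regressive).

/y/→[u] /y/→[u] /ø/→[o].
Vowels agree with the last vowel, so the harmony is regressive.

vowel harmony, regressive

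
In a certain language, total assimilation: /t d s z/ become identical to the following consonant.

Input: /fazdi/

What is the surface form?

/z/ before /d/ → [d] (total assimilation)

[faddi]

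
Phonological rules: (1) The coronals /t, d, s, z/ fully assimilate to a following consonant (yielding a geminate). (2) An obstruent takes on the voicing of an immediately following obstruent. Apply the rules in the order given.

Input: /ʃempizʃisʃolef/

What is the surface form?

[ʃempiʃʃiʃʃolef]

Rule 1: /z/ before /ʃ/ → [ʃ] (total assimilation)
Rule 1: /s/ before /ʃ/ → [ʃ] (total assimilation)
After rule 1: ʃempiʃʃiʃʃolef
Rule 2: no segment meets the rule's conditions; no change.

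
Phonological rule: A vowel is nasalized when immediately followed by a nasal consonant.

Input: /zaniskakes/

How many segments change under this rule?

/a/ before nasal /n/ → [ã]
1 segment changes.

1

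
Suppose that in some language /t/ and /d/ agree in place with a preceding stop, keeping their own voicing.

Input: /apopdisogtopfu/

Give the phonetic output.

/d/ after /p/ (labial) → [b]
/t/ after /g/ (velar) → [k]

[apopbisogkopfu]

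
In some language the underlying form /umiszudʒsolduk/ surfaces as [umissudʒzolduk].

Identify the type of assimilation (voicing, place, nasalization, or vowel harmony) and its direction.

voicing assimilation, progressive

/z/→[s] /s/→[z].
Each target copies a feature from the preceding segment, so the direction is progressive.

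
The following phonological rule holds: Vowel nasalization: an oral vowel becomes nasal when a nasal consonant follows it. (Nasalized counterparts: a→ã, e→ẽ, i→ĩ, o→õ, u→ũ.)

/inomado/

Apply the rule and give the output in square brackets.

/i/ before nasal /n/ → [ĩ]
/o/ before nasal /m/ → [õ]

[ĩnõmado]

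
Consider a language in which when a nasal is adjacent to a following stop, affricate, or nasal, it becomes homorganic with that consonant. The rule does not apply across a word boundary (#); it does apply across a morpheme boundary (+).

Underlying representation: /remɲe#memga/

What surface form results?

/m/ before /ɲ/ (palatal) → [ɲ]
/m/ before /g/ (velar) → [ŋ]

[reɲɲe#meŋga]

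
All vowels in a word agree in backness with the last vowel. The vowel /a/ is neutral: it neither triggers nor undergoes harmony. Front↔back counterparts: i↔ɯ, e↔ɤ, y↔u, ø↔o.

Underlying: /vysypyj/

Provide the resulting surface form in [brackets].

[vysypyj]

no segment meets the rule's conditions; no change.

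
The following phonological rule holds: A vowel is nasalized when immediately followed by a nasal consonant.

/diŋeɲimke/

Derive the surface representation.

/i/ before nasal /ŋ/ → [ĩ]
/e/ before nasal /ɲ/ → [ẽ]
/i/ before nasal /m/ → [ĩ]

[dĩŋẽɲĩmke]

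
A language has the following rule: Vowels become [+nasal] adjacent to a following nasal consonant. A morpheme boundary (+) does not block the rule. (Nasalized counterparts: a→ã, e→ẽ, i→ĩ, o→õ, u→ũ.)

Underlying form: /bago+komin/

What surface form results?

[bago+kõmĩn]

/o/ before nasal /m/ → [õ]
/i/ before nasal /n/ → [ĩ]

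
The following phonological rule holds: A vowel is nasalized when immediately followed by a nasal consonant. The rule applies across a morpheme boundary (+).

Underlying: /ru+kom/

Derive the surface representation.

[ru+kõm]

/o/ before nasal /m/ → [õ]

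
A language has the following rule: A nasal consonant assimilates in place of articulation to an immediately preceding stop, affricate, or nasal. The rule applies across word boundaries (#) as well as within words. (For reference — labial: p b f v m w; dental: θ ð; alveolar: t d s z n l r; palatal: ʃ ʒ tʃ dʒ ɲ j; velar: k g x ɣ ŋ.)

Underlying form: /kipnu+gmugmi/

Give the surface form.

[kipmu+gŋugŋi]

/n/ after /p/ (labial) → [m]
/m/ after /g/ (velar) → [ŋ]
/m/ after /g/ (velar) → [ŋ]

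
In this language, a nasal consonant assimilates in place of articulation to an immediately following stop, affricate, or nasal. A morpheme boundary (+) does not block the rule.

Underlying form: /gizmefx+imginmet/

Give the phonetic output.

[gizmefx+iŋgimmet]

/m/ before /g/ (velar) → [ŋ]
/n/ before /m/ (labial) → [m]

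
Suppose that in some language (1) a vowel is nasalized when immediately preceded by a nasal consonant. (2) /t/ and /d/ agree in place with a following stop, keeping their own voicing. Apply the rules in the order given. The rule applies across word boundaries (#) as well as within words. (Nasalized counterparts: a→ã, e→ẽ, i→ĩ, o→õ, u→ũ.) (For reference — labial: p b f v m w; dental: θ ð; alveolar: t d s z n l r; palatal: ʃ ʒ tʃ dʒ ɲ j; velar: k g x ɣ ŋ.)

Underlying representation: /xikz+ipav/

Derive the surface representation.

[xikz+ipav]

Rule 1: no segment meets the rule's conditions; no change.
After rule 1: xikz+ipav
Rule 2: no segment meets the rule's conditions; no change.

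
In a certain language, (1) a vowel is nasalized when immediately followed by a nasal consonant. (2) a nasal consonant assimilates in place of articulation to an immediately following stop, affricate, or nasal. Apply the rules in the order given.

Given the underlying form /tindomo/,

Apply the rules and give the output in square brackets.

[tĩndõmo]

Rule 1: /i/ before nasal /n/ → [ĩ]
Rule 1: /o/ before nasal /m/ → [õ]
After rule 1: tĩndõmo
Rule 2: no segment meets the rule's conditions; no change.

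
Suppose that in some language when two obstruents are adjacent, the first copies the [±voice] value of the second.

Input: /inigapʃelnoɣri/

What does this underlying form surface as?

no segment meets the rule's conditions; no change.

[inigapʃelnoɣri]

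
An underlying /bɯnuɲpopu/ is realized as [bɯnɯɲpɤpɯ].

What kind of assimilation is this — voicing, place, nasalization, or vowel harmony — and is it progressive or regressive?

/u/→[ɯ] /o/→[ɤ] /u/→[ɯ].
Vowels agree with the first vowel, so the harmony is progressive.

vowel harmony, progressive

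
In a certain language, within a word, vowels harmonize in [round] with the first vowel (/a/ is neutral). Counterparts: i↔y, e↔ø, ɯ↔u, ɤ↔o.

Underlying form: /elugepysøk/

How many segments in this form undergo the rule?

3

/u/ harmonizes with /e/ ([-round]) → [ɯ]
/y/ harmonizes with /e/ ([-round]) → [i]
/ø/ harmonizes with /e/ ([-round]) → [e]
3 segments change.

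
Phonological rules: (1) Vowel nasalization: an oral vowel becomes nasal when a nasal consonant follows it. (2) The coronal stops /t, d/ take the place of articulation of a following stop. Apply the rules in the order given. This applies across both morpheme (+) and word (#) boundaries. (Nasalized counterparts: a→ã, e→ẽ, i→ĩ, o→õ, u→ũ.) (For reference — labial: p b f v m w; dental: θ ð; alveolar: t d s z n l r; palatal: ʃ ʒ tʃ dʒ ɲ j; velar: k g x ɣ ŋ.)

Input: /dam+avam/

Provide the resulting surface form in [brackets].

[dãm+avãm]

Rule 1: /a/ before nasal /m/ → [ã]
Rule 1: /a/ before nasal /m/ → [ã]
After rule 1: dãm+avãm
Rule 2: no segment meets the rule's conditions; no change.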